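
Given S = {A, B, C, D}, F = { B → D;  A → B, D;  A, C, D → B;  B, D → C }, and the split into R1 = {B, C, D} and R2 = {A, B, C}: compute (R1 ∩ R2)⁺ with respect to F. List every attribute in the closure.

R1 ∩ R2 = {B, C}.
B → D applies, adding D
Closure: {B, C, D}.

B, C, D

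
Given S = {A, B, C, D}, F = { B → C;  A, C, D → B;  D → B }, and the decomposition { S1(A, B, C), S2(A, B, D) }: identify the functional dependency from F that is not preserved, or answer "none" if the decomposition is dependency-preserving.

B → C lies within S1.
A, C, D → B: restricted closure across fragments reaches B.
D → B lies within S2.
Every dependency is enforceable on the fragments, so the decomposition is dependency-preserving.

none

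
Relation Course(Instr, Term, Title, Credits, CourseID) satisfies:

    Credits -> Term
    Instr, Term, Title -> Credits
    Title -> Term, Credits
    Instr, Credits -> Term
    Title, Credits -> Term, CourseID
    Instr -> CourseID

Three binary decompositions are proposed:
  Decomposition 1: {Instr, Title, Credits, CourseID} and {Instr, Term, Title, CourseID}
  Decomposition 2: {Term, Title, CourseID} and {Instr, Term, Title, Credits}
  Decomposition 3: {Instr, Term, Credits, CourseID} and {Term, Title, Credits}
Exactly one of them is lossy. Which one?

Decomposition 1: common = {Instr, Title, CourseID}, closure = {Instr, Term, Title, Credits, CourseID} → lossless.
Decomposition 2: common = {Term, Title}, closure = {Term, Title, Credits, CourseID} → lossless.
Decomposition 3: common = {Term, Credits}, closure = {Term, Credits} → lossy.

Decomposition 3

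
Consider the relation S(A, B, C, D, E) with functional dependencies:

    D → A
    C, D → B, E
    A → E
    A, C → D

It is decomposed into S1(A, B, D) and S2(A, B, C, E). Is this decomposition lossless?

No

Common attributes: S1 ∩ S2 = {A, B}.
Closure of {A, B}: A → E applies, adding E. So (A, B)⁺ = {A, B, E}.
The closure contains neither all of S1 = {A, B, D} nor all of S2 = {A, B, C, E}, so the common attributes are not a superkey of either fragment. The join is lossy.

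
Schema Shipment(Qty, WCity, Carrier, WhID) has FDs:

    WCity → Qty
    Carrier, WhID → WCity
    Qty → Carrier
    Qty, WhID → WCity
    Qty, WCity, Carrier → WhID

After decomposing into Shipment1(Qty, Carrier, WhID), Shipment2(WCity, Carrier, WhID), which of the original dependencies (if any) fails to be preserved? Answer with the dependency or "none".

none

WCity → Qty: restricted closure across fragments reaches Qty.
Carrier, WhID → WCity lies within Shipment2.
Qty → Carrier lies within Shipment1.
Qty, WhID → WCity: restricted closure across fragments reaches WCity.
Qty, WCity, Carrier → WhID: restricted closure across fragments reaches WhID.
Every dependency is enforceable on the fragments, so the decomposition is dependency-preserving.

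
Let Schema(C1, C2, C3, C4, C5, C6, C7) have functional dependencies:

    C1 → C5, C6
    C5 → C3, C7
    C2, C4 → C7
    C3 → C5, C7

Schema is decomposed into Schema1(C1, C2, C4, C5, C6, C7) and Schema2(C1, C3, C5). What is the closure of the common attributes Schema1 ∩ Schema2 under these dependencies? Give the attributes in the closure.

C1, C3, C5, C6, C7

Schema1 ∩ Schema2 = {C1, C5}.
C1 → C5, C6 applies, adding C6
C5 → C3, C7 applies, adding C3, C7
Closure: {C1, C3, C5, C6, C7}.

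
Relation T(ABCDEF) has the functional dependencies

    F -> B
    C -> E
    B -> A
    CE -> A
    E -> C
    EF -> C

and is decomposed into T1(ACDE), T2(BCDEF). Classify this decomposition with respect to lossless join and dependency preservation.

lossless but not dependency-preserving

Lossless test: (CDE)⁺ = {ACDE}, which contains all of one fragment — lossless.
Dependency preservation: the restricted closure of {B} across the fragments never reaches {A}, so B → A cannot be enforced without a join — not preserved.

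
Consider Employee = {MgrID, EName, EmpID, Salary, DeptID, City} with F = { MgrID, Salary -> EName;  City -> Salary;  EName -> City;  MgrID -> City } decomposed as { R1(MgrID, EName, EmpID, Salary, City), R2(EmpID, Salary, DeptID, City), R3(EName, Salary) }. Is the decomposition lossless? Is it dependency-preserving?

Lossless test (chase): Rows 1 and 3 agree on EName; apply EName→City and equate their City entries. No row becomes fully distinguished — the join is lossy.
Dependency preservation: every FD's attributes lie within a single fragment, so each can be enforced locally — preserved.

lossy but dependency-preserving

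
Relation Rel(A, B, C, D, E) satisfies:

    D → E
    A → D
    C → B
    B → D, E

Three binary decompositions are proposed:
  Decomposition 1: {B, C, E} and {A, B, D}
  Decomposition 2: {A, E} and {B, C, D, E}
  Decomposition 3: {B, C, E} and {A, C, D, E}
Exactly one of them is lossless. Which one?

Decomposition 3

Decomposition 1: common = {B}, closure = {B, D, E} → lossy.
Decomposition 2: common = {E}, closure = {E} → lossy.
Decomposition 3: common = {C, E}, closure = {B, C, D, E} → lossless.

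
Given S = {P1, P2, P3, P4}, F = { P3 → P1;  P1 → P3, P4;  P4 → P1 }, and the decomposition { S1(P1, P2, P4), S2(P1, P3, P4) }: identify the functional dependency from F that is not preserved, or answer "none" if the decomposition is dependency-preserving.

none

P3 → P1 lies within S2.
P1 → P3, P4 lies within S2.
P4 → P1 lies within S1.
Every dependency is enforceable on the fragments, so the decomposition is dependency-preserving.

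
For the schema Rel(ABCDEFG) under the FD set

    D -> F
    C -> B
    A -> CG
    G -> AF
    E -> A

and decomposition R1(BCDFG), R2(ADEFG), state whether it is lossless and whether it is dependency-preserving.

Lossless test: (DFG)⁺ = {ABCDFG}, which contains all of one fragment — lossless.
Dependency preservation: A → CG is not contained in any single fragment, but the restricted closure of its left-hand side across the fragments still reaches the right-hand side; the remaining FDs each lie inside some fragment. All dependencies are preserved.

lossless and dependency-preserving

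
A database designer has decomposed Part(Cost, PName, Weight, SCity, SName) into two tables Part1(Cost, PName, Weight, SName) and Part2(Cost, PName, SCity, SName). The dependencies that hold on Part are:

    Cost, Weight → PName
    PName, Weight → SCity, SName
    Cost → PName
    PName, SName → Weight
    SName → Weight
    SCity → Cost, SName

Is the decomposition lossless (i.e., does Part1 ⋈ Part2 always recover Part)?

Yes

Common attributes: Part1 ∩ Part2 = {Cost, PName, SName}.
Closure of {Cost, PName, SName}: PName, SName → Weight applies, adding Weight; PName, Weight → SCity, SName applies, adding SCity. So (Cost, PName, SName)⁺ = {Cost, PName, Weight, SCity, SName}.
This closure contains every attribute of Part1, so Part1 ∩ Part2 → Part1. The join is lossless.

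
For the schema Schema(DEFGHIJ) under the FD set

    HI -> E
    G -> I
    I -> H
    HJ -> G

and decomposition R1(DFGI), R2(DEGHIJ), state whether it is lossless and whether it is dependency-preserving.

Lossless test: (DGI)⁺ = {DEGHI}, which is a superkey of neither fragment — lossy.
Dependency preservation: every FD's attributes lie within a single fragment, so each can be enforced locally — preserved.

lossy but dependency-preserving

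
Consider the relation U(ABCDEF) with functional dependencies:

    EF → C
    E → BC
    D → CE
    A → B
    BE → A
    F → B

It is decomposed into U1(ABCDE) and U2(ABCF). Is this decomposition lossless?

No

Common attributes: U1 ∩ U2 = {ABC}.
No dependency enlarges {ABC}, so (ABC)⁺ = {ABC}.
The closure contains neither all of U1 = {ABCDE} nor all of U2 = {ABCF}, so the common attributes are not a superkey of either fragment. The join is lossy.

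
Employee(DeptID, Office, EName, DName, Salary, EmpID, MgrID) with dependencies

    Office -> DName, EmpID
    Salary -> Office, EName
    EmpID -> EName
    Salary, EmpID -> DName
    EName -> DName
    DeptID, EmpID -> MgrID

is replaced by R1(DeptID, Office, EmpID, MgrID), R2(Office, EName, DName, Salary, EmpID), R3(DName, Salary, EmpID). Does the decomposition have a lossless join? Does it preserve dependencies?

lossy but dependency-preserving

Lossless test (chase): Rows 1 and 2 agree on Office; apply Office→DName, EmpID and equate their DName, EmpID entries. Rows 2 and 3 agree on Salary; apply Salary→Office, EName and equate their Office, EName entries. Rows 1 and 2 agree on EmpID; apply EmpID→EName and equate their EName entries. No row becomes fully distinguished — the join is lossy.
Dependency preservation: every FD's attributes lie within a single fragment, so each can be enforced locally — preserved.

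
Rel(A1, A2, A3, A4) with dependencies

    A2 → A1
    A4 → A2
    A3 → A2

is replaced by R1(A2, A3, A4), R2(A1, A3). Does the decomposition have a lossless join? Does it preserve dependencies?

lossless but not dependency-preserving

Lossless test: (A3)⁺ = {A1, A2, A3}, which contains all of one fragment — lossless.
Dependency preservation: the restricted closure of {A2} across the fragments never reaches {A1}, so A2 → A1 cannot be enforced without a join — not preserved.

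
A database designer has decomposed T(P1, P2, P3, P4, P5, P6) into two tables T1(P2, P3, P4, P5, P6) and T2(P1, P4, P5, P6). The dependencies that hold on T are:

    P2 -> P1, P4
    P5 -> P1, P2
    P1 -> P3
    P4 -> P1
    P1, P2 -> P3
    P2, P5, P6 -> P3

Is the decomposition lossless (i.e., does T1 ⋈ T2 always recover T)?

Common attributes: T1 ∩ T2 = {P4, P5, P6}.
Closure of {P4, P5, P6}: P5 → P1, P2 applies, adding P1, P2; P1 → P3 applies, adding P3. So (P4, P5, P6)⁺ = {P1, P2, P3, P4, P5, P6}.
This closure contains every attribute of T1, so T1 ∩ T2 → T1. The join is lossless.

Yes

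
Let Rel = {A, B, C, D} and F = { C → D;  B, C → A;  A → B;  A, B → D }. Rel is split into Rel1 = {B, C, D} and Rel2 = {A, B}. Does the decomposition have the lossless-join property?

No

Common attributes: Rel1 ∩ Rel2 = {B}.
No dependency enlarges {B}, so (B)⁺ = {B}.
The closure contains neither all of Rel1 = {B, C, D} nor all of Rel2 = {A, B}, so the common attributes are not a superkey of either fragment. The join is lossy.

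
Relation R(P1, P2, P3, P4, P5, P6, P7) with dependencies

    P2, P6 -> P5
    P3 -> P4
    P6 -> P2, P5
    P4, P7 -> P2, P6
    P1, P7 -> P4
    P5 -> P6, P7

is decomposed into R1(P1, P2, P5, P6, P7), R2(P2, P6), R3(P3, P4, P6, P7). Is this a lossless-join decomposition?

No

Chase test. Columns are P1, P2, P3, P4, P5, P6, P7; row i has aⱼ where attribute j ∈ Ri, else bᵢⱼ.
Initial tableau (one row per fragment):
  row 1: a1 a2 b13 b14 a5 a6 a7
  row 2: b21 a2 b23 b24 b25 a6 b27
  row 3: b31 b32 a3 a4 b35 a6 a7
Rows 1 and 2 agree on P2, P6; apply P2, P6→P5 and equate their P5 entries.
Rows 1 and 3 agree on P6; apply P6→P2, P5 and equate their P2, P5 entries.
Rows 1 and 2 agree on P5; apply P5→P6, P7 and equate their P6, P7 entries.
No row becomes fully distinguished — the join is lossy.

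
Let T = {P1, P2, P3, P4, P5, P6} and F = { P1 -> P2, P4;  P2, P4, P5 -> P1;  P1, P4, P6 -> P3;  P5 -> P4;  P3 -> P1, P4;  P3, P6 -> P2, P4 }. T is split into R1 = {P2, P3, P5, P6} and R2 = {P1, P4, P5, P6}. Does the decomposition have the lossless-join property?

No

Common attributes: R1 ∩ R2 = {P5, P6}.
Closure of {P5, P6}: P5 → P4 applies, adding P4. So (P5, P6)⁺ = {P4, P5, P6}.
The closure contains neither all of R1 = {P2, P3, P5, P6} nor all of R2 = {P1, P4, P5, P6}, so the common attributes are not a superkey of either fragment. The join is lossy.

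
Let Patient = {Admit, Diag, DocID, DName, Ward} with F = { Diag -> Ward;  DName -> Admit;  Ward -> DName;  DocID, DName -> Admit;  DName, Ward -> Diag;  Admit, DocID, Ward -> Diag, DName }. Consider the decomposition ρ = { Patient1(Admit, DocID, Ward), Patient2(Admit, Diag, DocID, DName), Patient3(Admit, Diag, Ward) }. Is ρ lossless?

Yes

Chase test. Columns are Admit, Diag, DocID, DName, Ward; row i has aⱼ where attribute j ∈ Patienti, else bᵢⱼ.
Initial tableau (one row per fragment):
  row 1: a1 b12 a3 b14 a5
  row 2: a1 a2 a3 a4 b25
  row 3: a1 a2 b33 b34 a5
Rows 2 and 3 agree on Diag; apply Diag→Ward and equate their Ward entries.
Rows 1 and 2 agree on Ward; apply Ward→DName and equate their DName entries.
Rows 1 and 3 agree on Ward; apply Ward→DName and equate their DName entries.
Rows 1 and 2 agree on DName, Ward; apply DName, Ward→Diag and equate their Diag entries.
Row 1 is now all distinguished symbols — the join is lossless.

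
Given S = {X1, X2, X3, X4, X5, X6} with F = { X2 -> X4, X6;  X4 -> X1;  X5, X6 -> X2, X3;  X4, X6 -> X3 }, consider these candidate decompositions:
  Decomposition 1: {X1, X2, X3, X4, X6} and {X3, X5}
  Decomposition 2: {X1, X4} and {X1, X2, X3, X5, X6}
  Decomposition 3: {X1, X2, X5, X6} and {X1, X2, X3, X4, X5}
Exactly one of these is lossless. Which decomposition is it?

Decomposition 1: common = {X3}, closure = {X3} → lossy.
Decomposition 2: common = {X1}, closure = {X1} → lossy.
Decomposition 3: common = {X1, X2, X5}, closure = {X1, X2, X3, X4, X5, X6} → lossless.

Decomposition 3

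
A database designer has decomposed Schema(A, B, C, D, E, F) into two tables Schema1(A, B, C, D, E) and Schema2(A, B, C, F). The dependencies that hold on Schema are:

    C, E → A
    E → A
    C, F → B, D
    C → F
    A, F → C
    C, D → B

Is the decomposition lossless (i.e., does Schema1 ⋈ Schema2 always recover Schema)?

Yes

Common attributes: Schema1 ∩ Schema2 = {A, B, C}.
Closure of {A, B, C}: C → F applies, adding F; C, F → B, D applies, adding D. So (A, B, C)⁺ = {A, B, C, D, F}.
This closure contains every attribute of Schema2, so Schema1 ∩ Schema2 → Schema2. The join is lossless.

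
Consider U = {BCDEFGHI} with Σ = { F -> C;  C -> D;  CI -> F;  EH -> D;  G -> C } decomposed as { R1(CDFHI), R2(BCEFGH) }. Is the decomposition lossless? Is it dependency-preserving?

lossy and not dependency-preserving

Lossless test: (CFH)⁺ = {CDFH}, which is a superkey of neither fragment — lossy.
Dependency preservation: the restricted closure of {EH} across the fragments never reaches {D}, so EH → D cannot be enforced without a join — not preserved.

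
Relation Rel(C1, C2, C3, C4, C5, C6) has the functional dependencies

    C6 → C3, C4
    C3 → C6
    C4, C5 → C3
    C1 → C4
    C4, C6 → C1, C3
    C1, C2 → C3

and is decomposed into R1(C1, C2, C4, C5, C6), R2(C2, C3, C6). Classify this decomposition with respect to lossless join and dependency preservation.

Lossless test: (C2, C6)⁺ = {C1, C2, C3, C4, C6}, which contains all of one fragment — lossless.
Dependency preservation: C6 → C3, C4; C4, C5 → C3; C4, C6 → C1, C3; C1, C2 → C3 are not contained in any single fragment, but the restricted closure of each left-hand side across the fragments still reaches the right-hand side; the remaining FDs each lie inside some fragment. All dependencies are preserved.

lossless and dependency-preserving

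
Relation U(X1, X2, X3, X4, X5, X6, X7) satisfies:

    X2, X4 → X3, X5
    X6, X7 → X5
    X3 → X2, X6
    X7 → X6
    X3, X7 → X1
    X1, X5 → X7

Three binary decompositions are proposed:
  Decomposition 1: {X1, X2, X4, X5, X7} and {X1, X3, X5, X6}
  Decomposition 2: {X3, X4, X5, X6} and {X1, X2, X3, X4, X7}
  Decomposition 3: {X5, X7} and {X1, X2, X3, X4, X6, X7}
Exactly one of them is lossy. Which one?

Decomposition 1: common = {X1, X5}, closure = {X1, X5, X6, X7} → lossy.
Decomposition 2: common = {X3, X4}, closure = {X2, X3, X4, X5, X6} → lossless.
Decomposition 3: common = {X7}, closure = {X5, X6, X7} → lossless.

Decomposition 1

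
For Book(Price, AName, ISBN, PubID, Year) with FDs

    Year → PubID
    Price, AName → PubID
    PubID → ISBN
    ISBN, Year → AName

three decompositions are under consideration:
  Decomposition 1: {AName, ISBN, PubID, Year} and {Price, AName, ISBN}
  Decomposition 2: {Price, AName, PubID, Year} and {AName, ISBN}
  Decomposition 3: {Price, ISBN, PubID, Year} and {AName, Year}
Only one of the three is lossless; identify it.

Decomposition 3

Decomposition 1: common = {AName, ISBN}, closure = {AName, ISBN} → lossy.
Decomposition 2: common = {AName}, closure = {AName} → lossy.
Decomposition 3: common = {Year}, closure = {AName, ISBN, PubID, Year} → lossless.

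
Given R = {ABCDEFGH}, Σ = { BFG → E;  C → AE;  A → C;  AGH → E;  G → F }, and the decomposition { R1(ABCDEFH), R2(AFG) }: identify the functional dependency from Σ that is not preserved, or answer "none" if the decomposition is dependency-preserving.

BFG → E

Check BFG → E: no single fragment contains all of {BEFG}, and the restricted closure of {BFG} across the fragments never reaches {E}.
C → AE is preserved.
A → C is preserved.
AGH → E is preserved.
G → F is preserved.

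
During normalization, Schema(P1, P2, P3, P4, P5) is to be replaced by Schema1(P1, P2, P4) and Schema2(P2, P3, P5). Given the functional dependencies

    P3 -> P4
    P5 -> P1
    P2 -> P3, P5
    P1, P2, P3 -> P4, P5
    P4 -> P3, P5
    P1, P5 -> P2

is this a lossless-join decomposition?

Yes

Common attributes: Schema1 ∩ Schema2 = {P2}.
Closure of {P2}: P2 → P3, P5 applies, adding P3, P5; P3 → P4 applies, adding P4; P5 → P1 applies, adding P1. So (P2)⁺ = {P1, P2, P3, P4, P5}.
This closure contains every attribute of Schema1, so Schema1 ∩ Schema2 → Schema1. The join is lossless.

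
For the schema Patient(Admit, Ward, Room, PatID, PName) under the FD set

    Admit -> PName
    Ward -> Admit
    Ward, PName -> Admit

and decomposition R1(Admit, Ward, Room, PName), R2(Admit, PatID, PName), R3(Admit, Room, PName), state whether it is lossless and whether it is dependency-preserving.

Lossless test (chase): applying each FD to every pair of rows produces no changes in the tableau, so no row becomes fully distinguished — the join is lossy.
Dependency preservation: every FD's attributes lie within a single fragment, so each can be enforced locally — preserved.

lossy but dependency-preserving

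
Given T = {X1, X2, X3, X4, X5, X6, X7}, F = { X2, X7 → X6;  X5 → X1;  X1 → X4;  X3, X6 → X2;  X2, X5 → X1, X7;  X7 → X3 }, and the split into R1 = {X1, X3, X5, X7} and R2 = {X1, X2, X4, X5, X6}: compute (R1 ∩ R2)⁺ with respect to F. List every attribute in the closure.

R1 ∩ R2 = {X1, X5}.
X1 → X4 applies, adding X4
Closure: {X1, X4, X5}.

X1, X4, X5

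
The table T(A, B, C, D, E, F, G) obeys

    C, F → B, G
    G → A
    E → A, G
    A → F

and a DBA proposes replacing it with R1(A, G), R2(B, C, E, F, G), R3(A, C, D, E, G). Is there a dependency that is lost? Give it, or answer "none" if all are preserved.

Check A → F: no single fragment contains all of {A, F}, and the restricted closure of {A} across the fragments never reaches {F}.
C, F → B, G is preserved.
G → A is preserved.
E → A, G is preserved.

A → F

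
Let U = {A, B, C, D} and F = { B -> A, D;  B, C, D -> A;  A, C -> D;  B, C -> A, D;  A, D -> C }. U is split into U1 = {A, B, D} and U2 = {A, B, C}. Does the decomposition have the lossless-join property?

Common attributes: U1 ∩ U2 = {A, B}.
Closure of {A, B}: B → A, D applies, adding D; A, D → C applies, adding C. So (A, B)⁺ = {A, B, C, D}.
This closure contains every attribute of U1, so U1 ∩ U2 → U1. The join is lossless.

Yes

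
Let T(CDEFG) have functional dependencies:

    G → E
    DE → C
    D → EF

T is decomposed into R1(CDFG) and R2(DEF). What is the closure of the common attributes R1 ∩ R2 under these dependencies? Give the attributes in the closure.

CDEF

R1 ∩ R2 = {DF}.
D → EF applies, adding E
DE → C applies, adding C
Closure: {CDEF}.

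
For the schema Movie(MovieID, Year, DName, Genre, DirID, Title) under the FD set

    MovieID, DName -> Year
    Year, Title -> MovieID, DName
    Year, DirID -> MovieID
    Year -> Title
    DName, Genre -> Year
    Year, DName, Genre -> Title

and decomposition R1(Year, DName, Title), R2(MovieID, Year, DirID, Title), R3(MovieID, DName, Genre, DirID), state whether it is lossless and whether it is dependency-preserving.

Lossless test (chase): Rows 1 and 2 agree on Year, Title; apply Year, Title→MovieID, DName and equate their MovieID, DName entries. Rows 1 and 3 agree on MovieID, DName; apply MovieID, DName→Year and equate their Year entries. Rows 1 and 3 agree on Year; apply Year→Title and equate their Title entries. Row 3 is now all distinguished symbols — the join is lossless.
Dependency preservation: the restricted closure of {MovieID, DName} across the fragments never reaches {Year}, so MovieID, DName → Year cannot be enforced without a join — not preserved.

lossless but not dependency-preserving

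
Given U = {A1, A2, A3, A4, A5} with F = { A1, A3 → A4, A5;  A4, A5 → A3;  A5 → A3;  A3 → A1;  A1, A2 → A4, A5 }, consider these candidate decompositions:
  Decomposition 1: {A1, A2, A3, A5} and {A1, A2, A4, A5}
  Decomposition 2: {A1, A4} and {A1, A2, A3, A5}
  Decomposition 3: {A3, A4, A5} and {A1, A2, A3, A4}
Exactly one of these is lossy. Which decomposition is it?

Decomposition 2

Decomposition 1: common = {A1, A2, A5}, closure = {A1, A2, A3, A4, A5} → lossless.
Decomposition 2: common = {A1}, closure = {A1} → lossy.
Decomposition 3: common = {A3, A4}, closure = {A1, A3, A4, A5} → lossless.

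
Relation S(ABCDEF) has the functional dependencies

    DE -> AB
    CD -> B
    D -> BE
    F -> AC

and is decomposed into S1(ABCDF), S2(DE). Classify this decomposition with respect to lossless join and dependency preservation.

lossless and dependency-preserving

Lossless test: (D)⁺ = {ABDE}, which contains all of one fragment — lossless.
Dependency preservation: DE → AB; D → BE are not contained in any single fragment, but the restricted closure of each left-hand side across the fragments still reaches the right-hand side; the remaining FDs each lie inside some fragment. All dependencies are preserved.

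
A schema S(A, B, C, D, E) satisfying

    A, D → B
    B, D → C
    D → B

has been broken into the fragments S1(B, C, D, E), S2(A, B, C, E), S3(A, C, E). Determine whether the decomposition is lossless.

Chase test. Columns are A, B, C, D, E; row i has aⱼ where attribute j ∈ Si, else bᵢⱼ.
Initial tableau (one row per fragment):
  row 1: b11 a2 a3 a4 a5
  row 2: a1 a2 a3 b24 a5
  row 3: a1 b32 a3 b34 a5
No row becomes fully distinguished — the join is lossy.

No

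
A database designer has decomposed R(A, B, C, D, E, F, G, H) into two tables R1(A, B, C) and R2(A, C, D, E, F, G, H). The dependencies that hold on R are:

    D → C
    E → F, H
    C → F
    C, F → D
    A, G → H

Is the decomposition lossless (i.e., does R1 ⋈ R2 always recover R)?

Common attributes: R1 ∩ R2 = {A, C}.
Closure of {A, C}: C → F applies, adding F; C, F → D applies, adding D. So (A, C)⁺ = {A, C, D, F}.
The closure contains neither all of R1 = {A, B, C} nor all of R2 = {A, C, D, E, F, G, H}, so the common attributes are not a superkey of either fragment. The join is lossy.

No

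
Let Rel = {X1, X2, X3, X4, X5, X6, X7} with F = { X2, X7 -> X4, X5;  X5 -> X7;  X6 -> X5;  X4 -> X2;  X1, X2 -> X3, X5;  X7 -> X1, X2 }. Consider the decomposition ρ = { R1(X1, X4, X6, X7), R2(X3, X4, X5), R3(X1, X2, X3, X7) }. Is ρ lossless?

No

Chase test. Columns are X1, X2, X3, X4, X5, X6, X7; row i has aⱼ where attribute j ∈ Ri, else bᵢⱼ.
Initial tableau (one row per fragment):
  row 1: a1 b12 b13 a4 b15 a6 a7
  row 2: b21 b22 a3 a4 a5 b26 b27
  row 3: a1 a2 a3 b34 b35 b36 a7
Rows 1 and 2 agree on X4; apply X4→X2 and equate their X2 entries.
Rows 1 and 3 agree on X7; apply X7→X1, X2 and equate their X1, X2 entries.
Rows 1 and 3 agree on X2, X7; apply X2, X7→X4, X5 and equate their X4, X5 entries.
Rows 1 and 3 agree on X1, X2; apply X1, X2→X3, X5 and equate their X3, X5 entries.
No row becomes fully distinguished — the join is lossy.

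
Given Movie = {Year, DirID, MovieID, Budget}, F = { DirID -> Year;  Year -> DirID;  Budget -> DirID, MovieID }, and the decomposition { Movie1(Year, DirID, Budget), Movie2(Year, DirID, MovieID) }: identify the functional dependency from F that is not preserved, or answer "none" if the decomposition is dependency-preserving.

Check Budget → DirID, MovieID: no single fragment contains all of {DirID, MovieID, Budget}, and the restricted closure of {Budget} across the fragments never reaches {DirID, MovieID}.
DirID → Year is preserved.
Year → DirID is preserved.

Budget -> DirID, MovieID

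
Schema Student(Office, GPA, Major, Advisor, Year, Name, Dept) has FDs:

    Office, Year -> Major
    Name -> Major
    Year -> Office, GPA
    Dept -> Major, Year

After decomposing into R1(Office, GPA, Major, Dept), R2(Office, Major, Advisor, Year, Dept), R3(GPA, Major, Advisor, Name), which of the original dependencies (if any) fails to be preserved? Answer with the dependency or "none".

Check Year → Office, GPA: no single fragment contains all of {Office, GPA, Year}, and the restricted closure of {Year} across the fragments never reaches {Office, GPA}.
Office, Year → Major is preserved.
Name → Major is preserved.
Dept → Major, Year is preserved.

Year -> Office, GPA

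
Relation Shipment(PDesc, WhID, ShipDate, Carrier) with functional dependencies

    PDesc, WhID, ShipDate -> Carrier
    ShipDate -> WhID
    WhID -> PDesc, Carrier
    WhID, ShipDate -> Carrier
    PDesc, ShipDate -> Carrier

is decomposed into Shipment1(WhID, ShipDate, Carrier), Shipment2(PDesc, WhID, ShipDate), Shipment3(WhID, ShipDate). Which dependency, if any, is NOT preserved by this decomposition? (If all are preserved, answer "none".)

PDesc, WhID, ShipDate → Carrier: restricted closure across fragments reaches Carrier.
ShipDate → WhID lies within Shipment1.
WhID → PDesc, Carrier: restricted closure across fragments reaches PDesc, Carrier.
WhID, ShipDate → Carrier lies within Shipment1.
PDesc, ShipDate → Carrier: restricted closure across fragments reaches Carrier.
Every dependency is enforceable on the fragments, so the decomposition is dependency-preserving.

none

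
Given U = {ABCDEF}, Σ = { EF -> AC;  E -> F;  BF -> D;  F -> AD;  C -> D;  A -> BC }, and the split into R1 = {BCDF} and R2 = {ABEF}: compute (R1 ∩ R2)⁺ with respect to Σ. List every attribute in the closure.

ABCDF

R1 ∩ R2 = {BF}.
BF → D applies, adding D
F → AD applies, adding A
A → BC applies, adding C
Closure: {ABCDF}.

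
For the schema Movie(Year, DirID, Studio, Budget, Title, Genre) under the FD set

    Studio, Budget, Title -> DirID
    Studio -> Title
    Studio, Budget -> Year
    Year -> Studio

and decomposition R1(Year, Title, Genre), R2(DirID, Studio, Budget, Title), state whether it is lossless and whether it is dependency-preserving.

Lossless test: (Title)⁺ = {Title}, which is a superkey of neither fragment — lossy.
Dependency preservation: the restricted closure of {Studio, Budget} across the fragments never reaches {Year}, so Studio, Budget → Year cannot be enforced without a join — not preserved.

lossy and not dependency-preserving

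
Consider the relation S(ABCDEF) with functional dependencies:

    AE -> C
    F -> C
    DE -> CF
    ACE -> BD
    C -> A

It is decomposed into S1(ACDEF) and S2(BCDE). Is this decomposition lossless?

Yes

Common attributes: S1 ∩ S2 = {CDE}.
Closure of {CDE}: DE → CF applies, adding F; C → A applies, adding A; ACE → BD applies, adding B. So (CDE)⁺ = {ABCDEF}.
This closure contains every attribute of S1, so S1 ∩ S2 → S1. The join is lossless.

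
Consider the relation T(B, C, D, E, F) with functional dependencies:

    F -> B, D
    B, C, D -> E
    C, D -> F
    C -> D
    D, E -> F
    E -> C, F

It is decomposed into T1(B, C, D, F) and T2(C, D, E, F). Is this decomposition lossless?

Yes

Common attributes: T1 ∩ T2 = {C, D, F}.
Closure of {C, D, F}: F → B, D applies, adding B; B, C, D → E applies, adding E. So (C, D, F)⁺ = {B, C, D, E, F}.
This closure contains every attribute of T1, so T1 ∩ T2 → T1. The join is lossless.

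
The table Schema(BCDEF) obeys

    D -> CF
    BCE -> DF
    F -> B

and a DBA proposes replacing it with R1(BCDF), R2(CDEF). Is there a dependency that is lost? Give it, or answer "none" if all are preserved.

Check BCE → DF: no single fragment contains all of {BCDEF}, and the restricted closure of {BCE} across the fragments never reaches {DF}.
D → CF is preserved.
F → B is preserved.

BCE -> DF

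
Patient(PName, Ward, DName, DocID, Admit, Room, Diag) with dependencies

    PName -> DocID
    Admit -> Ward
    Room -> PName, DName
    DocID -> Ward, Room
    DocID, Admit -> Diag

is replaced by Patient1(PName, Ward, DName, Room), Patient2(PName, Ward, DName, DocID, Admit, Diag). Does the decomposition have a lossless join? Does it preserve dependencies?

Lossless test: (PName, Ward, DName)⁺ = {PName, Ward, DName, DocID, Room}, which contains all of one fragment — lossless.
Dependency preservation: DocID → Ward, Room is not contained in any single fragment, but the restricted closure of its left-hand side across the fragments still reaches the right-hand side; the remaining FDs each lie inside some fragment. All dependencies are preserved.

lossless and dependency-preserving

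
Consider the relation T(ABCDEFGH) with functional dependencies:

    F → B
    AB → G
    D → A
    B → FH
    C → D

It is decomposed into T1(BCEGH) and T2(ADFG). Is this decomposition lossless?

Common attributes: T1 ∩ T2 = {G}.
No dependency enlarges {G}, so (G)⁺ = {G}.
The closure contains neither all of T1 = {BCEGH} nor all of T2 = {ADFG}, so the common attributes are not a superkey of either fragment. The join is lossy.

No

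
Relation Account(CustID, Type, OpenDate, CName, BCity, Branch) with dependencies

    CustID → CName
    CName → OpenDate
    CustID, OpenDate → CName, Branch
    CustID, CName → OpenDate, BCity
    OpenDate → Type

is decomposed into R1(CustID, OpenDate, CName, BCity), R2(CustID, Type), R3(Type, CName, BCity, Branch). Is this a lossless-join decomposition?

No

Chase test. Columns are CustID, Type, OpenDate, CName, BCity, Branch; row i has aⱼ where attribute j ∈ Ri, else bᵢⱼ.
Initial tableau (one row per fragment):
  row 1: a1 b12 a3 a4 a5 b16
  row 2: a1 a2 b23 b24 b25 b26
  row 3: b31 a2 b33 a4 a5 a6
Rows 1 and 2 agree on CustID; apply CustID→CName and equate their CName entries.
Rows 1 and 2 agree on CName; apply CName→OpenDate and equate their OpenDate entries.
Rows 1 and 3 agree on CName; apply CName→OpenDate and equate their OpenDate entries.
Rows 1 and 2 agree on CustID, OpenDate; apply CustID, OpenDate→CName, Branch and equate their CName, Branch entries.
Rows 1 and 2 agree on CustID, CName; apply CustID, CName→OpenDate, BCity and equate their OpenDate, BCity entries.
Rows 1 and 2 agree on OpenDate; apply OpenDate→Type and equate their Type entries.
No row becomes fully distinguished — the join is lossy.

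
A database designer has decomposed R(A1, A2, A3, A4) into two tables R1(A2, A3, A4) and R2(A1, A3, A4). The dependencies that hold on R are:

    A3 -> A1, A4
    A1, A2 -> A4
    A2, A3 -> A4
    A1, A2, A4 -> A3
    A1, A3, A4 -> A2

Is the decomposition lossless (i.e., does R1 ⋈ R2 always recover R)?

Common attributes: R1 ∩ R2 = {A3, A4}.
Closure of {A3, A4}: A3 → A1, A4 applies, adding A1; A1, A3, A4 → A2 applies, adding A2. So (A3, A4)⁺ = {A1, A2, A3, A4}.
This closure contains every attribute of R1, so R1 ∩ R2 → R1. The join is lossless.

Yes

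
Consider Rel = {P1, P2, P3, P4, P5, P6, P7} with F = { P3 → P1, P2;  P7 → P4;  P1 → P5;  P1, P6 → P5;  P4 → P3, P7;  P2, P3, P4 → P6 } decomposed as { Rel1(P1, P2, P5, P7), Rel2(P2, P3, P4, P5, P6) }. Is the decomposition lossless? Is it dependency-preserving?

Lossless test: (P2, P5)⁺ = {P2, P5}, which is a superkey of neither fragment — lossy.
Dependency preservation: the restricted closure of {P3} across the fragments never reaches {P1, P2}, so P3 → P1, P2 cannot be enforced without a join — not preserved.

lossy and not dependency-preserving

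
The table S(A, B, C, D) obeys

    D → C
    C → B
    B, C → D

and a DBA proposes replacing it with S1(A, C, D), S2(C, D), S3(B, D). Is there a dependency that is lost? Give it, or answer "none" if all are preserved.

D → C lies within S1.
C → B: restricted closure across fragments reaches B.
B, C → D: restricted closure across fragments reaches D.
Every dependency is enforceable on the fragments, so the decomposition is dependency-preserving.

none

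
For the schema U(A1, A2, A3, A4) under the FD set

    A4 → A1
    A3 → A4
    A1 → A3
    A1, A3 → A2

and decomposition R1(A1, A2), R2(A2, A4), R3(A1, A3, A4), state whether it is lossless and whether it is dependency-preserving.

Lossless test (chase): Rows 2 and 3 agree on A4; apply A4→A1 and equate their A1 entries. Rows 1 and 2 agree on A1; apply A1→A3 and equate their A3 entries. Rows 1 and 3 agree on A1; apply A1→A3 and equate their A3 entries. Rows 1 and 3 agree on A1, A3; apply A1, A3→A2 and equate their A2 entries. Rows 1 and 2 agree on A3; apply A3→A4 and equate their A4 entries. Row 1 is now all distinguished symbols — the join is lossless.
Dependency preservation: A1, A3 → A2 is not contained in any single fragment, but the restricted closure of its left-hand side across the fragments still reaches the right-hand side; the remaining FDs each lie inside some fragment. All dependencies are preserved.

lossless and dependency-preserving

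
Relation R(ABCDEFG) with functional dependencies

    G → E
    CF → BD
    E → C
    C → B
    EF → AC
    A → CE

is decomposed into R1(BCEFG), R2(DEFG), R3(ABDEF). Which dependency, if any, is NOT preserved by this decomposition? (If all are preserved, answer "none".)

CF → BD

Check CF → BD: no single fragment contains all of {BCDF}, and the restricted closure of {CF} across the fragments never reaches {BD}.
G → E is preserved.
E → C is preserved.
C → B is preserved.
EF → AC is preserved.
A → CE is preserved.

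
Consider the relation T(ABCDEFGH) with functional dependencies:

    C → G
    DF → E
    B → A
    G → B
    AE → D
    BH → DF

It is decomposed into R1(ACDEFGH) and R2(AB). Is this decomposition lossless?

Common attributes: R1 ∩ R2 = {A}.
No dependency enlarges {A}, so (A)⁺ = {A}.
The closure contains neither all of R1 = {ACDEFGH} nor all of R2 = {AB}, so the common attributes are not a superkey of either fragment. The join is lossy.

No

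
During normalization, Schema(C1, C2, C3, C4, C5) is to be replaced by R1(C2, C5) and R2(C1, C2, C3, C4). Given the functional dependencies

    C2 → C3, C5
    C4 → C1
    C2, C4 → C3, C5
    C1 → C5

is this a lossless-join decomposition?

Yes

Common attributes: R1 ∩ R2 = {C2}.
Closure of {C2}: C2 → C3, C5 applies, adding C3, C5. So (C2)⁺ = {C2, C3, C5}.
This closure contains every attribute of R1, so R1 ∩ R2 → R1. The join is lossless.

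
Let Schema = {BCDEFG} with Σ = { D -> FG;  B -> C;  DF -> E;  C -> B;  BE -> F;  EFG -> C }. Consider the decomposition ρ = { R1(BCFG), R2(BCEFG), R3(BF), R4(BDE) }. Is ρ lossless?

Chase test. Columns are BCDEFG; row i has aⱼ where attribute j ∈ Ri, else bᵢⱼ.
Initial tableau (one row per fragment):
  row 1: a1 a2 b13 b14 a5 a6
  row 2: a1 a2 b23 a4 a5 a6
  row 3: a1 b32 b33 b34 a5 b36
  row 4: a1 b42 a3 a4 b45 b46
Rows 1 and 3 agree on B; apply B→C and equate their C entries.
Rows 1 and 4 agree on B; apply B→C and equate their C entries.
Rows 2 and 4 agree on BE; apply BE→F and equate their F entries.
No row becomes fully distinguished — the join is lossy.

No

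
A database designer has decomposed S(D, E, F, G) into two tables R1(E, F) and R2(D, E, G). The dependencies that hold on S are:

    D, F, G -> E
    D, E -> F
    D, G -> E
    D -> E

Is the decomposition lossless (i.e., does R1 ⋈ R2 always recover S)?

No

Common attributes: R1 ∩ R2 = {E}.
No dependency enlarges {E}, so (E)⁺ = {E}.
The closure contains neither all of R1 = {E, F} nor all of R2 = {D, E, G}, so the common attributes are not a superkey of either fragment. The join is lossy.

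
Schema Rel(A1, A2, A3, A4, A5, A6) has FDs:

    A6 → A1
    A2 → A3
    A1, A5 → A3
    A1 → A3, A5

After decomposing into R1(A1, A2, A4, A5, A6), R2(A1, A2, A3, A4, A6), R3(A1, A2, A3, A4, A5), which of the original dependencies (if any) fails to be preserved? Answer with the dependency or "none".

none

A6 → A1 lies within R1.
A2 → A3 lies within R2.
A1, A5 → A3 lies within R3.
A1 → A3, A5 lies within R3.
Every dependency is enforceable on the fragments, so the decomposition is dependency-preserving.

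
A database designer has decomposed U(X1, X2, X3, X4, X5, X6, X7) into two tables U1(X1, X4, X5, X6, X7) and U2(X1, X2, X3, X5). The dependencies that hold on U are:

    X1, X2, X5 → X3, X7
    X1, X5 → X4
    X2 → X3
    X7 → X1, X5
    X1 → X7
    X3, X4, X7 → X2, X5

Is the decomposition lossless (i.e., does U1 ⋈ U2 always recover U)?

Common attributes: U1 ∩ U2 = {X1, X5}.
Closure of {X1, X5}: X1, X5 → X4 applies, adding X4; X1 → X7 applies, adding X7. So (X1, X5)⁺ = {X1, X4, X5, X7}.
The closure contains neither all of U1 = {X1, X4, X5, X6, X7} nor all of U2 = {X1, X2, X3, X5}, so the common attributes are not a superkey of either fragment. The join is lossy.

No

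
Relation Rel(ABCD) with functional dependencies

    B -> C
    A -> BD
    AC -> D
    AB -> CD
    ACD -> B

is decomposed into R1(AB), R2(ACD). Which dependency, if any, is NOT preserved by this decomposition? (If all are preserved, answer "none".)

Check B → C: no single fragment contains all of {BC}, and the restricted closure of {B} across the fragments never reaches {C}.
A → BD is preserved.
AC → D is preserved.
AB → CD is preserved.
ACD → B is preserved.

B -> C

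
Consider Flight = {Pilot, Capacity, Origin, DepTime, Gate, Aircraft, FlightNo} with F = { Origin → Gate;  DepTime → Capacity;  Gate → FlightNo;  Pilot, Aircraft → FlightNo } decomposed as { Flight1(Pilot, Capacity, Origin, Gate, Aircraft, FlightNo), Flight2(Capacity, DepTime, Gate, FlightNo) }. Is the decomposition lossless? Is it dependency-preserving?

Lossless test: (Capacity, Gate, FlightNo)⁺ = {Capacity, Gate, FlightNo}, which is a superkey of neither fragment — lossy.
Dependency preservation: every FD's attributes lie within a single fragment, so each can be enforced locally — preserved.

lossy but dependency-preserving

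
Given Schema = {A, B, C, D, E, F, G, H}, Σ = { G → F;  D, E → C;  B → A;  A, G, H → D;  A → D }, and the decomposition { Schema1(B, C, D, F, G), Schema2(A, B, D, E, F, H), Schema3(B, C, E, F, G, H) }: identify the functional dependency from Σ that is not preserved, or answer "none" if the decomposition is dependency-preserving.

Check D, E → C: no single fragment contains all of {C, D, E}, and the restricted closure of {D, E} across the fragments never reaches {C}.
G → F is preserved.
B → A is preserved.
A, G, H → D is preserved.
A → D is preserved.

D, E → C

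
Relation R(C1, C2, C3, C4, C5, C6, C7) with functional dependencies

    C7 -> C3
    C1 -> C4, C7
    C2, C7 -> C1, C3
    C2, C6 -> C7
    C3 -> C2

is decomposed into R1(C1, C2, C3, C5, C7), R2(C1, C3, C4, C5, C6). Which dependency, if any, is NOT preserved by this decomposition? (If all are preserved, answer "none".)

C2, C6 -> C7

Check C2, C6 → C7: no single fragment contains all of {C2, C6, C7}, and the restricted closure of {C2, C6} across the fragments never reaches {C7}.
C7 → C3 is preserved.
C1 → C4, C7 is preserved.
C2, C7 → C1, C3 is preserved.
C3 → C2 is preserved.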